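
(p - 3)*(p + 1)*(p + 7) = p^3 + 5*p^2 - 17*p - 21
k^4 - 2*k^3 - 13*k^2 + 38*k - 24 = (k - 3)*(k - 2)*(k - 1)*(k + 4)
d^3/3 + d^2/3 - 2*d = d*(d/3 + 1)*(d - 2)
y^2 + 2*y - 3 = (y - 1)*(y + 3)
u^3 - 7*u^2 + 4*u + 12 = (u - 6)*(u - 2)*(u + 1)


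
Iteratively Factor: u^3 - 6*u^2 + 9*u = (u - 3)*(u^2 - 3*u) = (u - 3)^2*(u)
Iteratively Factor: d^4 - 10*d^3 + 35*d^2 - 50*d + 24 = (d - 4)*(d^3 - 6*d^2 + 11*d - 6) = (d - 4)*(d - 2)*(d^2 - 4*d + 3) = (d - 4)*(d - 3)*(d - 2)*(d - 1)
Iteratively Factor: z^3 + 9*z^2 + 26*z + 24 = (z + 4)*(z^2 + 5*z + 6) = (z + 2)*(z + 4)*(z + 3)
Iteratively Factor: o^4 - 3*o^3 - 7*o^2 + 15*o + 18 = (o - 3)*(o^3 - 7*o - 6) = (o - 3)^2*(o^2 + 3*o + 2) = (o - 3)^2*(o + 1)*(o + 2)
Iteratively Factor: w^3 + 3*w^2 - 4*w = (w)*(w^2 + 3*w - 4) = w*(w + 4)*(w - 1)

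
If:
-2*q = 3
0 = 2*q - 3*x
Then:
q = -3/2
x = -1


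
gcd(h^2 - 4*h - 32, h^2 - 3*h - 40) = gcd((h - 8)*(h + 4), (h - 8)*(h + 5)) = h - 8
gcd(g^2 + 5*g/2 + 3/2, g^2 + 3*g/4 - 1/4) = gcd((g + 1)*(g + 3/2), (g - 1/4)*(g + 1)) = g + 1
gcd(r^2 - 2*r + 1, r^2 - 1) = r - 1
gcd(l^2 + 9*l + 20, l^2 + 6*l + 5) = l + 5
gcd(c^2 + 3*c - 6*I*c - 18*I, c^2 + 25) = 1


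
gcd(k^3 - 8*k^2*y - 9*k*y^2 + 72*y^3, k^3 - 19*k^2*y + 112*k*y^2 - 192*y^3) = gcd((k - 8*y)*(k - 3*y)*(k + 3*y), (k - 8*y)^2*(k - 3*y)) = k^2 - 11*k*y + 24*y^2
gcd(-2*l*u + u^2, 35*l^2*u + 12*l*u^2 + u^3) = u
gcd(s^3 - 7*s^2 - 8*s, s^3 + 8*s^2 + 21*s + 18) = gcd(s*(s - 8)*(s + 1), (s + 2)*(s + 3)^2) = 1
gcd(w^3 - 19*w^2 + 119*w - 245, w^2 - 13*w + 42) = w - 7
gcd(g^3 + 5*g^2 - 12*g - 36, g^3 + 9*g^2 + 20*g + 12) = g^2 + 8*g + 12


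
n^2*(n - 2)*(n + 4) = n^4 + 2*n^3 - 8*n^2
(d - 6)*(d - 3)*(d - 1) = d^3 - 10*d^2 + 27*d - 18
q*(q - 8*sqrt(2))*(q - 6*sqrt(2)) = q^3 - 14*sqrt(2)*q^2 + 96*q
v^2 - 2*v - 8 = (v - 4)*(v + 2)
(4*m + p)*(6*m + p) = 24*m^2 + 10*m*p + p^2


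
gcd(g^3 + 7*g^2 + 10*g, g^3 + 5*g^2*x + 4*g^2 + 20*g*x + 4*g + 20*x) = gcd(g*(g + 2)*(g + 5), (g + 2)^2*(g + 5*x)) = g + 2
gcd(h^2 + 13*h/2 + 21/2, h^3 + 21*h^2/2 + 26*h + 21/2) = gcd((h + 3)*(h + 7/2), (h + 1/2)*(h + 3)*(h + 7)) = h + 3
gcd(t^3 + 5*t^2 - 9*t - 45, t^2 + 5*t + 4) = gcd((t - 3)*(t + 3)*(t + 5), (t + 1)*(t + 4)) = 1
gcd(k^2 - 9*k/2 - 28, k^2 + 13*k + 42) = 1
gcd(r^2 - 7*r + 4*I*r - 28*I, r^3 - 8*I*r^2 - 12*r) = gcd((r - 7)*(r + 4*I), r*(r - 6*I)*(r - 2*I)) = 1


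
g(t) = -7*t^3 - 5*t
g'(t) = -21*t^2 - 5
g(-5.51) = 1198.54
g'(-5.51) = -642.56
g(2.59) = -134.57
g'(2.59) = -145.87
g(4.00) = -468.00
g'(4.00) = -341.00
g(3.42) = -297.11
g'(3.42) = -250.62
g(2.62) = -138.99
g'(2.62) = -149.15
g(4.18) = -532.14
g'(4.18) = -371.92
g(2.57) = -131.67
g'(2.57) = -143.70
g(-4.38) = 610.09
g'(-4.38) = -407.87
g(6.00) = -1542.00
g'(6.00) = -761.00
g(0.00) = 0.00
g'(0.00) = -5.00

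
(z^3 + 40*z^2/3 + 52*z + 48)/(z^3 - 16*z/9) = 3*(z^2 + 12*z + 36)/(z*(3*z - 4))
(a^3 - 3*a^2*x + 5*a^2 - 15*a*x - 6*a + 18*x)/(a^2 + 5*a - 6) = a - 3*x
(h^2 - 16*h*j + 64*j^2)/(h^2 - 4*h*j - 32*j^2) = (h - 8*j)/(h + 4*j)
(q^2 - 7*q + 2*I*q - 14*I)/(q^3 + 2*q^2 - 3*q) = (q^2 + q*(-7 + 2*I) - 14*I)/(q*(q^2 + 2*q - 3))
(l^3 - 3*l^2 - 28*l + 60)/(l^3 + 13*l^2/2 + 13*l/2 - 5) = 2*(l^2 - 8*l + 12)/(2*l^2 + 3*l - 2)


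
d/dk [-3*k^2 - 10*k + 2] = -6*k - 10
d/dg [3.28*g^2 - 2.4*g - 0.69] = 6.56*g - 2.4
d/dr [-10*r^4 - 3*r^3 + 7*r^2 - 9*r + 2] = -40*r^3 - 9*r^2 + 14*r - 9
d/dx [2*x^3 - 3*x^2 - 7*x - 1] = 6*x^2 - 6*x - 7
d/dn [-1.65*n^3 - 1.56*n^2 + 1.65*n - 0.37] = -4.95*n^2 - 3.12*n + 1.65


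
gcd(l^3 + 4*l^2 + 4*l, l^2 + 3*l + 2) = l + 2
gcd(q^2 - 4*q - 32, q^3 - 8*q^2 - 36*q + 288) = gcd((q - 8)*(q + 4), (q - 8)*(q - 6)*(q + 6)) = q - 8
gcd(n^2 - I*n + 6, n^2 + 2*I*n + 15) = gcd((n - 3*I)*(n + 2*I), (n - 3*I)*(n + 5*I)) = n - 3*I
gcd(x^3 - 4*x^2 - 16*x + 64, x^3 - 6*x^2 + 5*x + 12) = x - 4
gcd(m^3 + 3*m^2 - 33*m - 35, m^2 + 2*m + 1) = m + 1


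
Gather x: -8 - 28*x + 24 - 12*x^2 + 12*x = -12*x^2 - 16*x + 16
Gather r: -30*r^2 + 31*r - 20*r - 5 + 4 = -30*r^2 + 11*r - 1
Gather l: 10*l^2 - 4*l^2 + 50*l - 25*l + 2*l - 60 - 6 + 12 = 6*l^2 + 27*l - 54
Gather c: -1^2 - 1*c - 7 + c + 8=0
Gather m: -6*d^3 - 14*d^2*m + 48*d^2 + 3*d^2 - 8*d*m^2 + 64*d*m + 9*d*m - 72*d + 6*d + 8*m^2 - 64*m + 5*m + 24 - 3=-6*d^3 + 51*d^2 - 66*d + m^2*(8 - 8*d) + m*(-14*d^2 + 73*d - 59) + 21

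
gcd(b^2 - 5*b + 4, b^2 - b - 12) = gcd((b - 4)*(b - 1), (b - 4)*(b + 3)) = b - 4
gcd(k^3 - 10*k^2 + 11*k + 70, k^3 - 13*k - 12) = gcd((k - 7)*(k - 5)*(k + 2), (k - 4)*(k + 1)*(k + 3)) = 1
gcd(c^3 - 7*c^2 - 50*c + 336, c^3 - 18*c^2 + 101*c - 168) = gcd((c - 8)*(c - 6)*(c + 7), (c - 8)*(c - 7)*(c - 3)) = c - 8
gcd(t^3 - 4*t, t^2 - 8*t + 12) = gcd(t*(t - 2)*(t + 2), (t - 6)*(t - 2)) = t - 2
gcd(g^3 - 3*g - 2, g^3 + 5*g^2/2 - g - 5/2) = g + 1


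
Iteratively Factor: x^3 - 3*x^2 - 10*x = (x - 5)*(x^2 + 2*x) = (x - 5)*(x + 2)*(x)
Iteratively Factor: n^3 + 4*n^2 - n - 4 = (n + 1)*(n^2 + 3*n - 4) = (n + 1)*(n + 4)*(n - 1)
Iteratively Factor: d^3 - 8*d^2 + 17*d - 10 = (d - 5)*(d^2 - 3*d + 2) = (d - 5)*(d - 1)*(d - 2)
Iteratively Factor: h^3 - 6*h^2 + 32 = (h - 4)*(h^2 - 2*h - 8) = (h - 4)*(h + 2)*(h - 4)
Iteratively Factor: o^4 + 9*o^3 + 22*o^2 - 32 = (o + 2)*(o^3 + 7*o^2 + 8*o - 16) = (o + 2)*(o + 4)*(o^2 + 3*o - 4) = (o + 2)*(o + 4)^2*(o - 1)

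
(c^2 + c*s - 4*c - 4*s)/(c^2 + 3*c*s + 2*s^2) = (c - 4)/(c + 2*s)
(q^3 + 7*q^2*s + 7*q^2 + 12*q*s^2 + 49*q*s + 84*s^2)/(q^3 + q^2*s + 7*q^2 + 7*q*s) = (q^2 + 7*q*s + 12*s^2)/(q*(q + s))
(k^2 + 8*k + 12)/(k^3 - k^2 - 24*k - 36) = (k + 6)/(k^2 - 3*k - 18)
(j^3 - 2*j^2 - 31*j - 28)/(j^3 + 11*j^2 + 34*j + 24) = (j - 7)/(j + 6)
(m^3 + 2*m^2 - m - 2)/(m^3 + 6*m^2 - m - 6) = (m + 2)/(m + 6)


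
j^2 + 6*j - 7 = (j - 1)*(j + 7)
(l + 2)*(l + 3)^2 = l^3 + 8*l^2 + 21*l + 18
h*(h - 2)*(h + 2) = h^3 - 4*h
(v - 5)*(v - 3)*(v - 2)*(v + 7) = v^4 - 3*v^3 - 39*v^2 + 187*v - 210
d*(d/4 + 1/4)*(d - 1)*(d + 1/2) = d^4/4 + d^3/8 - d^2/4 - d/8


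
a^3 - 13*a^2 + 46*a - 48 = (a - 8)*(a - 3)*(a - 2)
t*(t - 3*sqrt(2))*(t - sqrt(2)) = t^3 - 4*sqrt(2)*t^2 + 6*t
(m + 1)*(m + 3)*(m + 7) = m^3 + 11*m^2 + 31*m + 21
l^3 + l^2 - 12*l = l*(l - 3)*(l + 4)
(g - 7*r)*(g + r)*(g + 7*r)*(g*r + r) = g^4*r + g^3*r^2 + g^3*r - 49*g^2*r^3 + g^2*r^2 - 49*g*r^4 - 49*g*r^3 - 49*r^4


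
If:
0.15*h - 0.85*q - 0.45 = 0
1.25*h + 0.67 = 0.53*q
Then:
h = -0.82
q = -0.67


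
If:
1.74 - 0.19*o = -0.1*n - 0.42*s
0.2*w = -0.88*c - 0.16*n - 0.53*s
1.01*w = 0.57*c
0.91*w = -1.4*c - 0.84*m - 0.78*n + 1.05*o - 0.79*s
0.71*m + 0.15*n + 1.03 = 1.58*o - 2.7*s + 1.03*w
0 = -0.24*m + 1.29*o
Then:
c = 2.23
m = 8.60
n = -12.02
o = 1.60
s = -0.56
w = 1.26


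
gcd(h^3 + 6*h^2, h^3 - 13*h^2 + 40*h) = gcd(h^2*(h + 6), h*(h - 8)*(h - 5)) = h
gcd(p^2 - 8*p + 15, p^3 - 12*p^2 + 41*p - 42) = p - 3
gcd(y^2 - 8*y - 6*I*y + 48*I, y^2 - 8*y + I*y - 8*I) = y - 8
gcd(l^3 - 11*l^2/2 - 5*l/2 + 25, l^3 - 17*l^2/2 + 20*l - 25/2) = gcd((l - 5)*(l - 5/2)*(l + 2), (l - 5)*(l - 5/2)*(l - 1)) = l^2 - 15*l/2 + 25/2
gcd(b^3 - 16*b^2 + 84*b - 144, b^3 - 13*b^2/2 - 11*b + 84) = b^2 - 10*b + 24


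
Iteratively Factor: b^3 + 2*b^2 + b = (b)*(b^2 + 2*b + 1) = b*(b + 1)*(b + 1)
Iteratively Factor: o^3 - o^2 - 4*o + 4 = (o + 2)*(o^2 - 3*o + 2) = (o - 2)*(o + 2)*(o - 1)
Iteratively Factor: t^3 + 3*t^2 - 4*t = (t - 1)*(t^2 + 4*t) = (t - 1)*(t + 4)*(t)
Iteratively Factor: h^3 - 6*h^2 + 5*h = (h - 5)*(h^2 - h) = (h - 5)*(h - 1)*(h)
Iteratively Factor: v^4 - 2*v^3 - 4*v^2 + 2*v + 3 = (v - 3)*(v^3 + v^2 - v - 1) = (v - 3)*(v + 1)*(v^2 - 1) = (v - 3)*(v - 1)*(v + 1)*(v + 1)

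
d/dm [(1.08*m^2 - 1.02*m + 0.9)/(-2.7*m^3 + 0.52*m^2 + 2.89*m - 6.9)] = (2.916*m^4 - 5.508*m^3 + 10.9416*m^2 - 15.84*m + 4.437)/(7.29*m^6 - 2.808*m^5 - 15.3356*m^4 + 40.2656*m^3 + 1.1761*m^2 - 39.882*m + 47.61)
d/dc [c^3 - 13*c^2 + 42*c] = 3*c^2 - 26*c + 42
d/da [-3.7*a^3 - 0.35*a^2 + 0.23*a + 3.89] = -11.1*a^2 - 0.7*a + 0.23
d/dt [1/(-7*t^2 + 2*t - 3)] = 2*(7*t - 1)/(7*t^2 - 2*t + 3)^2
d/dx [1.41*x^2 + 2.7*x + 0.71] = 2.82*x + 2.7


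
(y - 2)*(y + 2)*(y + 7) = y^3 + 7*y^2 - 4*y - 28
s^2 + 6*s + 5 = (s + 1)*(s + 5)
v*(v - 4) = v^2 - 4*v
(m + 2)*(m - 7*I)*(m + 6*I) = m^3 + 2*m^2 - I*m^2 + 42*m - 2*I*m + 84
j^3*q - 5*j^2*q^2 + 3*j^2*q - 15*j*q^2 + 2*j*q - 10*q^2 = (j + 2)*(j - 5*q)*(j*q + q)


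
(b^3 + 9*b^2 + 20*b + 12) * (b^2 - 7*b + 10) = b^5 + 2*b^4 - 33*b^3 - 38*b^2 + 116*b + 120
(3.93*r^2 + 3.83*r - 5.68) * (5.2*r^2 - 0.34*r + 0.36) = 20.436*r^4 + 18.5798*r^3 - 29.4234*r^2 + 3.31*r - 2.0448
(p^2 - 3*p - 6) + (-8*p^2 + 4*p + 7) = -7*p^2 + p + 1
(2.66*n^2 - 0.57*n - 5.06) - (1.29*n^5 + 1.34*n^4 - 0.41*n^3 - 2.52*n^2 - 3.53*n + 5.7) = -1.29*n^5 - 1.34*n^4 + 0.41*n^3 + 5.18*n^2 + 2.96*n - 10.76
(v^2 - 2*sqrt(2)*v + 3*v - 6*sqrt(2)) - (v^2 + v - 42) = -2*sqrt(2)*v + 2*v - 6*sqrt(2) + 42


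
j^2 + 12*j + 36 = (j + 6)^2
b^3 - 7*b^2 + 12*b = b*(b - 4)*(b - 3)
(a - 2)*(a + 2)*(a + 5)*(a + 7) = a^4 + 12*a^3 + 31*a^2 - 48*a - 140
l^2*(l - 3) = l^3 - 3*l^2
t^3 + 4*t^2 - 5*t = t*(t - 1)*(t + 5)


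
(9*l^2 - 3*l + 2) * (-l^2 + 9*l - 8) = -9*l^4 + 84*l^3 - 101*l^2 + 42*l - 16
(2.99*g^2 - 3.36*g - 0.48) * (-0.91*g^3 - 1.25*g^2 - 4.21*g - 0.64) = -2.7209*g^5 - 0.6799*g^4 - 7.9511*g^3 + 12.832*g^2 + 4.1712*g + 0.3072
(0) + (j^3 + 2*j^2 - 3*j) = j^3 + 2*j^2 - 3*j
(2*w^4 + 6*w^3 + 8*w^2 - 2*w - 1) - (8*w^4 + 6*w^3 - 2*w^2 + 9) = -6*w^4 + 10*w^2 - 2*w - 10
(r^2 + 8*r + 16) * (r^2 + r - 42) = r^4 + 9*r^3 - 18*r^2 - 320*r - 672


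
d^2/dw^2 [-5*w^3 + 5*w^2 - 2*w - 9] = 10 - 30*w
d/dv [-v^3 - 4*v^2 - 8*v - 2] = -3*v^2 - 8*v - 8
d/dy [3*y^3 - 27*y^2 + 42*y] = 9*y^2 - 54*y + 42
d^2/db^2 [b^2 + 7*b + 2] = 2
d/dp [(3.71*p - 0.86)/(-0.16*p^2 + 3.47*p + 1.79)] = (0.5936*p^2 - 0.2752*p + 9.6251)/(0.0256*p^4 - 1.1104*p^3 + 11.4681*p^2 + 12.4226*p + 3.2041)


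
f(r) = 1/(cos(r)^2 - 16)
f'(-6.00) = 0.00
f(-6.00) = -0.07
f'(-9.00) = 0.00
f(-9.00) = -0.07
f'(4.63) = 0.00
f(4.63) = -0.06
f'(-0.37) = -0.00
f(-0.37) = -0.07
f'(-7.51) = -0.00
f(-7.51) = -0.06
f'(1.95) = -0.00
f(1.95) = -0.06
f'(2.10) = -0.00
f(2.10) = -0.06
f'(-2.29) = 0.00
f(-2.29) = -0.06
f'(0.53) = 0.00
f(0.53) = -0.07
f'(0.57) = 0.00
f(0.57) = -0.07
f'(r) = 2*sin(r)*cos(r)/(cos(r)^2 - 16)^2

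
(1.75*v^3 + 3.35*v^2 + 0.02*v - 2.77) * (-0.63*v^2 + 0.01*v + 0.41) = -1.1025*v^5 - 2.093*v^4 + 0.7384*v^3 + 3.1188*v^2 - 0.0195*v - 1.1357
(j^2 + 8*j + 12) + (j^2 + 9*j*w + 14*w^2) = 2*j^2 + 9*j*w + 8*j + 14*w^2 + 12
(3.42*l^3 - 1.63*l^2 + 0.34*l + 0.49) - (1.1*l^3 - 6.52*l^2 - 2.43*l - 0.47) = 2.32*l^3 + 4.89*l^2 + 2.77*l + 0.96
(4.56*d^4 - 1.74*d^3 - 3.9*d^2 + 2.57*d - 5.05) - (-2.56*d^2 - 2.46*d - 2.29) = 4.56*d^4 - 1.74*d^3 - 1.34*d^2 + 5.03*d - 2.76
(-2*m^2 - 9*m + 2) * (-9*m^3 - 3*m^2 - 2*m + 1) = 18*m^5 + 87*m^4 + 13*m^3 + 10*m^2 - 13*m + 2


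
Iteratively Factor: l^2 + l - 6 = (l - 2)*(l + 3)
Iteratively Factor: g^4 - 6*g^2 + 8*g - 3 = (g - 1)*(g^3 + g^2 - 5*g + 3) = (g - 1)^2*(g^2 + 2*g - 3) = (g - 1)^2*(g + 3)*(g - 1)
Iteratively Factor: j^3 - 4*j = (j)*(j^2 - 4) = j*(j - 2)*(j + 2)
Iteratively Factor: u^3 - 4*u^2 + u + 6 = (u - 3)*(u^2 - u - 2) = (u - 3)*(u - 2)*(u + 1)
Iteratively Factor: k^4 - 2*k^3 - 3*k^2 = (k)*(k^3 - 2*k^2 - 3*k) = k^2*(k^2 - 2*k - 3) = k^2*(k - 3)*(k + 1)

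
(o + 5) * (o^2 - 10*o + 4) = o^3 - 5*o^2 - 46*o + 20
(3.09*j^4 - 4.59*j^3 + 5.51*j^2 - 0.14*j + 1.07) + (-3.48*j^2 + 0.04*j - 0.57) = 3.09*j^4 - 4.59*j^3 + 2.03*j^2 - 0.1*j + 0.5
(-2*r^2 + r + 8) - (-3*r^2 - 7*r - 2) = r^2 + 8*r + 10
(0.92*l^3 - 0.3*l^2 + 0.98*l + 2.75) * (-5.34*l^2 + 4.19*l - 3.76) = -4.9128*l^5 + 5.4568*l^4 - 9.9494*l^3 - 9.4508*l^2 + 7.8377*l - 10.34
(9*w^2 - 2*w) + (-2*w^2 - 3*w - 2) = 7*w^2 - 5*w - 2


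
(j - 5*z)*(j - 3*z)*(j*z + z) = j^3*z - 8*j^2*z^2 + j^2*z + 15*j*z^3 - 8*j*z^2 + 15*z^3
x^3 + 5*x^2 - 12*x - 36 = (x - 3)*(x + 2)*(x + 6)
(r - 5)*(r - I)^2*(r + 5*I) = r^4 - 5*r^3 + 3*I*r^3 + 9*r^2 - 15*I*r^2 - 45*r - 5*I*r + 25*I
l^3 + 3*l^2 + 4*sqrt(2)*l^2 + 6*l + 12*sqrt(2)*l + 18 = (l + 3)*(l + sqrt(2))*(l + 3*sqrt(2))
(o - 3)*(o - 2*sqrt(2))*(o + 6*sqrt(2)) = o^3 - 3*o^2 + 4*sqrt(2)*o^2 - 24*o - 12*sqrt(2)*o + 72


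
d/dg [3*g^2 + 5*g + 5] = 6*g + 5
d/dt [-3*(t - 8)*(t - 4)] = 36 - 6*t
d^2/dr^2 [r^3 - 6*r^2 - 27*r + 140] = 6*r - 12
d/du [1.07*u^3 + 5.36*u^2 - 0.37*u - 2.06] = 3.21*u^2 + 10.72*u - 0.37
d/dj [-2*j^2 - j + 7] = -4*j - 1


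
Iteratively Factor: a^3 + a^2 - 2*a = (a + 2)*(a^2 - a) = a*(a + 2)*(a - 1)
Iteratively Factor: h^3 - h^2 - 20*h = (h)*(h^2 - h - 20) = h*(h - 5)*(h + 4)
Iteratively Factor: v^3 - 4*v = (v)*(v^2 - 4) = v*(v - 2)*(v + 2)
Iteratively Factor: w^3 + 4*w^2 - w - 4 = (w + 4)*(w^2 - 1) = (w + 1)*(w + 4)*(w - 1)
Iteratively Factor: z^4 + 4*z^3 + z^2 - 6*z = (z + 2)*(z^3 + 2*z^2 - 3*z) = (z - 1)*(z + 2)*(z^2 + 3*z) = z*(z - 1)*(z + 2)*(z + 3)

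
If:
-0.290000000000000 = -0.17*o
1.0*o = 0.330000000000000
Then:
No Solution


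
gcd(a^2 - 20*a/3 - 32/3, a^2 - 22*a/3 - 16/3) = a - 8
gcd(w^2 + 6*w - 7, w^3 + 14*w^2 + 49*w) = w + 7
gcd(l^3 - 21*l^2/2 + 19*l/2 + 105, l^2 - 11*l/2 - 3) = l - 6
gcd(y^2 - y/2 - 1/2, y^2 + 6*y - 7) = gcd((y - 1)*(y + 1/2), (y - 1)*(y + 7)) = y - 1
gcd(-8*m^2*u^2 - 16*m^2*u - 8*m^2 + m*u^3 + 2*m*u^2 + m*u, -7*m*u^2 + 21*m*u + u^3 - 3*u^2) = 1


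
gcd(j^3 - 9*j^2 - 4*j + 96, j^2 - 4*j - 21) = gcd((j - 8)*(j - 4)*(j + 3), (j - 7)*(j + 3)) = j + 3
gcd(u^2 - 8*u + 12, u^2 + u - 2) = 1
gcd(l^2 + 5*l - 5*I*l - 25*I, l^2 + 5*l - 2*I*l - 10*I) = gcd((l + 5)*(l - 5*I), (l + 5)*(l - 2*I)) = l + 5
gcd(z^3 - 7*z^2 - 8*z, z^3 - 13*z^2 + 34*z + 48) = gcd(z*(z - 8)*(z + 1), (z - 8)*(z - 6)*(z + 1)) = z^2 - 7*z - 8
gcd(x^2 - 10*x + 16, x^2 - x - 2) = x - 2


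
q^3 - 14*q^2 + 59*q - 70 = (q - 7)*(q - 5)*(q - 2)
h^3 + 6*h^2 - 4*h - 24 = (h - 2)*(h + 2)*(h + 6)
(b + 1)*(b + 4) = b^2 + 5*b + 4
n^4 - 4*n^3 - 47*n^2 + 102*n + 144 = (n - 8)*(n - 3)*(n + 1)*(n + 6)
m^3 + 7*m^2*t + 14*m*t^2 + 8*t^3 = (m + t)*(m + 2*t)*(m + 4*t)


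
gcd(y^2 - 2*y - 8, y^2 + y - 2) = y + 2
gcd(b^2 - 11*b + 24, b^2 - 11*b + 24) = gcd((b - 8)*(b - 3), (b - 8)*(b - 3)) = b^2 - 11*b + 24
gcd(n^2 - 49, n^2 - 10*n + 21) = n - 7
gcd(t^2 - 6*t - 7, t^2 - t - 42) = t - 7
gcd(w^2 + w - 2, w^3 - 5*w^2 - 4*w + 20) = w + 2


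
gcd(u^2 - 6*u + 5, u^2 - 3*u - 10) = u - 5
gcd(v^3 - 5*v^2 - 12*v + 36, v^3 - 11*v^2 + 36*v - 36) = v^2 - 8*v + 12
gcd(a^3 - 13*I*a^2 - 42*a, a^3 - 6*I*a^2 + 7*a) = a^2 - 7*I*a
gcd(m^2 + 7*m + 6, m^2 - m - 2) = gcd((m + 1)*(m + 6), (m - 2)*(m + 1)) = m + 1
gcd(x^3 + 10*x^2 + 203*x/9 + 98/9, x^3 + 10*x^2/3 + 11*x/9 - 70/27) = x + 7/3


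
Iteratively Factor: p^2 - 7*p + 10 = (p - 2)*(p - 5)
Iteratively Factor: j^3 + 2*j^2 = (j)*(j^2 + 2*j) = j^2*(j + 2)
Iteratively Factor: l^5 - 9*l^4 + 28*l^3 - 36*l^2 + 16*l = (l - 2)*(l^4 - 7*l^3 + 14*l^2 - 8*l) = (l - 4)*(l - 2)*(l^3 - 3*l^2 + 2*l) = (l - 4)*(l - 2)^2*(l^2 - l) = l*(l - 4)*(l - 2)^2*(l - 1)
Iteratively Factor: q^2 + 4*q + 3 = (q + 1)*(q + 3)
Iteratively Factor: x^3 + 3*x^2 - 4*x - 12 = (x - 2)*(x^2 + 5*x + 6) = (x - 2)*(x + 3)*(x + 2)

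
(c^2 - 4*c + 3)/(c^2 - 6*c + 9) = (c - 1)/(c - 3)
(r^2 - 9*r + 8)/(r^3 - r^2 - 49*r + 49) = (r - 8)/(r^2 - 49)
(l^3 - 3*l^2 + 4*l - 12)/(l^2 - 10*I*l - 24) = (-l^3 + 3*l^2 - 4*l + 12)/(-l^2 + 10*I*l + 24)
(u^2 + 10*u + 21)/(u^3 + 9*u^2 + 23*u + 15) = (u + 7)/(u^2 + 6*u + 5)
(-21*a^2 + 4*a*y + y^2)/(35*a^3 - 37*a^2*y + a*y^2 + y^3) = (-3*a + y)/(5*a^2 - 6*a*y + y^2)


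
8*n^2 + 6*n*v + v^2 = (2*n + v)*(4*n + v)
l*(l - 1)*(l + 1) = l^3 - l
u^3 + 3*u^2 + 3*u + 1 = (u + 1)^3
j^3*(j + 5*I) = j^4 + 5*I*j^3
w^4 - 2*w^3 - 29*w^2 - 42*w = w*(w - 7)*(w + 2)*(w + 3)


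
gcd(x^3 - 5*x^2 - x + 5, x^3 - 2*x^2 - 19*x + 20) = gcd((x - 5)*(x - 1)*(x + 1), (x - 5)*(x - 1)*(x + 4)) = x^2 - 6*x + 5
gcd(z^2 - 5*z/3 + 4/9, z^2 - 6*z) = 1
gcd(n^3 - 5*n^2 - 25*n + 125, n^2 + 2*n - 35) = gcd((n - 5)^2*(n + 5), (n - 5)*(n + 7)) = n - 5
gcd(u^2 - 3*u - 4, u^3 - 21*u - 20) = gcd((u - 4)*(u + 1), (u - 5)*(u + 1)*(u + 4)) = u + 1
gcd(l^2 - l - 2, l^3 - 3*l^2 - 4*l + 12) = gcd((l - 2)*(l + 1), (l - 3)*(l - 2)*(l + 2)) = l - 2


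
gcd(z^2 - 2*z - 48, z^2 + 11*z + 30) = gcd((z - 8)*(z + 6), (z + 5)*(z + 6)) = z + 6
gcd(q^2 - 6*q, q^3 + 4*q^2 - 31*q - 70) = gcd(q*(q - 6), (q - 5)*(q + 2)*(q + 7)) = 1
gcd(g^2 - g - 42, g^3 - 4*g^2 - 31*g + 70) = g - 7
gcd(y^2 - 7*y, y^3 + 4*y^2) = y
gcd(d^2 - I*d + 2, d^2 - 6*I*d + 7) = d + I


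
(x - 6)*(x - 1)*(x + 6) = x^3 - x^2 - 36*x + 36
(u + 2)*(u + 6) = u^2 + 8*u + 12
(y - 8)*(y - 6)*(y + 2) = y^3 - 12*y^2 + 20*y + 96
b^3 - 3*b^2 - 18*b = b*(b - 6)*(b + 3)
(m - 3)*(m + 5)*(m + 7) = m^3 + 9*m^2 - m - 105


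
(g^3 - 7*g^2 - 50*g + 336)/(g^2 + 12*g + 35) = (g^2 - 14*g + 48)/(g + 5)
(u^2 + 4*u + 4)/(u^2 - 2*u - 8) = (u + 2)/(u - 4)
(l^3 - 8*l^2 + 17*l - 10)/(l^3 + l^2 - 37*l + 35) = (l - 2)/(l + 7)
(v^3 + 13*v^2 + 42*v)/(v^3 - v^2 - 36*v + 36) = v*(v + 7)/(v^2 - 7*v + 6)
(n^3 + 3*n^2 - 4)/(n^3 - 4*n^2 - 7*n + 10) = (n + 2)/(n - 5)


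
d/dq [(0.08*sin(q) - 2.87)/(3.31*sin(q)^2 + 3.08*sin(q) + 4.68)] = (-0.2648*sin(q)^2 + 18.9994*sin(q) + 9.214)*cos(q)/(10.9561*sin(q)^4 + 20.3896*sin(q)^3 + 40.468*sin(q)^2 + 28.8288*sin(q) + 21.9024)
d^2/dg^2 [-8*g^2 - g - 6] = -16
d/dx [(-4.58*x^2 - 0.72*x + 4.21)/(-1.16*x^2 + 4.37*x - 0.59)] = (-20.8498*x^2 + 15.1716*x - 17.9729)/(1.3456*x^4 - 10.1384*x^3 + 20.4657*x^2 - 5.1566*x + 0.3481)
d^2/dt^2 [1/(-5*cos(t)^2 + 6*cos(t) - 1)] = (200*sin(t)^4 - 132*sin(t)^2 + 237*cos(t) - 45*cos(3*t) - 192)/(2*(cos(t) - 1)^3*(5*cos(t) - 1)^3)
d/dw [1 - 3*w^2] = -6*w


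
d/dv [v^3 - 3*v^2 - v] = 3*v^2 - 6*v - 1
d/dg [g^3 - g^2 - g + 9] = 3*g^2 - 2*g - 1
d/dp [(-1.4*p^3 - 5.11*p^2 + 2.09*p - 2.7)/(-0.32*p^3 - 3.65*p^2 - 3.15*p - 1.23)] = (3.4748*p^4 + 10.1576*p^3 + 26.299*p^2 - 7.1394*p - 11.0757)/(0.1024*p^6 + 2.336*p^5 + 15.3385*p^4 + 23.7822*p^3 + 18.9015*p^2 + 7.749*p + 1.5129)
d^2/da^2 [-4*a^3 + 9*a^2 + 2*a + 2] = 18 - 24*a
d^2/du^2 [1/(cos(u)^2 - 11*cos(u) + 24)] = (-4*sin(u)^4 + 27*sin(u)^2 - 1221*cos(u)/4 + 33*cos(3*u)/4 + 171)/((cos(u) - 8)^3*(cos(u) - 3)^3)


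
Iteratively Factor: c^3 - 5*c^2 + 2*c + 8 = (c - 2)*(c^2 - 3*c - 4) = (c - 4)*(c - 2)*(c + 1)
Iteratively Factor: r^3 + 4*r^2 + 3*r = (r + 1)*(r^2 + 3*r) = r*(r + 1)*(r + 3)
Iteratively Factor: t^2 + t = (t)*(t + 1)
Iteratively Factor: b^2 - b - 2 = (b + 1)*(b - 2)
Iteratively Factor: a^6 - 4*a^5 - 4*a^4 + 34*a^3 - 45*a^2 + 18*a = (a - 1)*(a^5 - 3*a^4 - 7*a^3 + 27*a^2 - 18*a) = (a - 3)*(a - 1)*(a^4 - 7*a^2 + 6*a) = (a - 3)*(a - 2)*(a - 1)*(a^3 + 2*a^2 - 3*a) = (a - 3)*(a - 2)*(a - 1)*(a + 3)*(a^2 - a) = (a - 3)*(a - 2)*(a - 1)^2*(a + 3)*(a)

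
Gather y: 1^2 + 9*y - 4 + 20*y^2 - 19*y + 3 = 20*y^2 - 10*y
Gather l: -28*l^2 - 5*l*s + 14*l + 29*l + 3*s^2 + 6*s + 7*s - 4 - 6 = -28*l^2 + l*(43 - 5*s) + 3*s^2 + 13*s - 10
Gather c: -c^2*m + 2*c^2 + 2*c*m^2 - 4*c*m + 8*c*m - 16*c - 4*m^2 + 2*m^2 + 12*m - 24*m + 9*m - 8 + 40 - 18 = c^2*(2 - m) + c*(2*m^2 + 4*m - 16) - 2*m^2 - 3*m + 14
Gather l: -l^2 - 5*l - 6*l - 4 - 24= -l^2 - 11*l - 28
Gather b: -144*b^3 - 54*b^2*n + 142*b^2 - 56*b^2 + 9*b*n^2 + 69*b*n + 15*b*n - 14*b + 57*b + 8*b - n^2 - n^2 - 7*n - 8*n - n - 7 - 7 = -144*b^3 + b^2*(86 - 54*n) + b*(9*n^2 + 84*n + 51) - 2*n^2 - 16*n - 14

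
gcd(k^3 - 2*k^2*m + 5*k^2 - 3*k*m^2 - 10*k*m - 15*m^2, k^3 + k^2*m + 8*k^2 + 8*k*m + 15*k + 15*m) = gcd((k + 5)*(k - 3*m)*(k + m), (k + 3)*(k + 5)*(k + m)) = k^2 + k*m + 5*k + 5*m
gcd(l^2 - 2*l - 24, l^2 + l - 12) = l + 4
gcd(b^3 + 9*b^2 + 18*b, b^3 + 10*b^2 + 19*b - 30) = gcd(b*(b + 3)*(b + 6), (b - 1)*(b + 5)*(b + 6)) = b + 6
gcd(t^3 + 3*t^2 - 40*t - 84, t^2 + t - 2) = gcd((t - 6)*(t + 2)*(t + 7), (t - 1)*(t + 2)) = t + 2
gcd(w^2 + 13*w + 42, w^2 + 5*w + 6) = 1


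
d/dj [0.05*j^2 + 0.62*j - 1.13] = 0.1*j + 0.62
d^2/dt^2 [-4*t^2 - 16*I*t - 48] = -8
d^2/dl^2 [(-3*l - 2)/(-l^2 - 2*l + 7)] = 2*(4*(l + 1)^2*(3*l + 2) - (9*l + 8)*(l^2 + 2*l - 7))/(l^2 + 2*l - 7)^3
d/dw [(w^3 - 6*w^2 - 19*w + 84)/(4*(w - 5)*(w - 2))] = (w^4 - 14*w^3 + 91*w^2 - 288*w + 398)/(4*(w^4 - 14*w^3 + 69*w^2 - 140*w + 100))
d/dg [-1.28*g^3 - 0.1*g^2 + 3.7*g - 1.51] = -3.84*g^2 - 0.2*g + 3.7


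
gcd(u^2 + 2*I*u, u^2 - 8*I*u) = u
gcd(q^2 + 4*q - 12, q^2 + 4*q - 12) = q^2 + 4*q - 12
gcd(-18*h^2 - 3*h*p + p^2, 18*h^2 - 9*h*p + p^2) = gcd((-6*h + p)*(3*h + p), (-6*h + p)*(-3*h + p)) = -6*h + p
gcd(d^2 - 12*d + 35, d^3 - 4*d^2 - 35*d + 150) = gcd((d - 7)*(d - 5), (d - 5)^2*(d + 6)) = d - 5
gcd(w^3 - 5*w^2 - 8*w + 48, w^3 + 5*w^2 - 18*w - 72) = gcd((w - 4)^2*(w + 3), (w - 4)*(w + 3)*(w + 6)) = w^2 - w - 12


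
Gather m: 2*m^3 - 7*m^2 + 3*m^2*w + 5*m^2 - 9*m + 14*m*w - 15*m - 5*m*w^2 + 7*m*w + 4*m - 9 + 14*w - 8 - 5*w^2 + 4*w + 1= 2*m^3 + m^2*(3*w - 2) + m*(-5*w^2 + 21*w - 20) - 5*w^2 + 18*w - 16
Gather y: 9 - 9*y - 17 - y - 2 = -10*y - 10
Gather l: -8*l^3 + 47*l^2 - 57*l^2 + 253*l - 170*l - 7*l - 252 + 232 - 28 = -8*l^3 - 10*l^2 + 76*l - 48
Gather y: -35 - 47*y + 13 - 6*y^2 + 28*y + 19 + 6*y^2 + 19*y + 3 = 0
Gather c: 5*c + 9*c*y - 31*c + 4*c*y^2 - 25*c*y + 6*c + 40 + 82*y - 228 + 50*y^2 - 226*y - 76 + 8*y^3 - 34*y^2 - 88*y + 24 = c*(4*y^2 - 16*y - 20) + 8*y^3 + 16*y^2 - 232*y - 240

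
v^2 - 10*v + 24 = (v - 6)*(v - 4)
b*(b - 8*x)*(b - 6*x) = b^3 - 14*b^2*x + 48*b*x^2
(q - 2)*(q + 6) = q^2 + 4*q - 12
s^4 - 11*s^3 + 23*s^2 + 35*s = s*(s - 7)*(s - 5)*(s + 1)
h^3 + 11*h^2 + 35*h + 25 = (h + 1)*(h + 5)^2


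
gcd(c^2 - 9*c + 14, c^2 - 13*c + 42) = c - 7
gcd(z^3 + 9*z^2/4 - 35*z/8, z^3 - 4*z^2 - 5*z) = z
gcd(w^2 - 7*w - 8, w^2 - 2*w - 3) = w + 1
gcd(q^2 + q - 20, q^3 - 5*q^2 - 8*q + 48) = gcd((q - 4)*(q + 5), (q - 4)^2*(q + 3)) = q - 4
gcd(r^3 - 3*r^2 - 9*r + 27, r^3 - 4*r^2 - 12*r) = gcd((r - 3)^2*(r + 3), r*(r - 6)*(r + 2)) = 1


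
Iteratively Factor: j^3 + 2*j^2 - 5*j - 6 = (j + 1)*(j^2 + j - 6) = (j + 1)*(j + 3)*(j - 2)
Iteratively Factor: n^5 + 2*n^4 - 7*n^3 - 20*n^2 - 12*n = (n + 2)*(n^4 - 7*n^2 - 6*n) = n*(n + 2)*(n^3 - 7*n - 6) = n*(n + 1)*(n + 2)*(n^2 - n - 6) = n*(n - 3)*(n + 1)*(n + 2)*(n + 2)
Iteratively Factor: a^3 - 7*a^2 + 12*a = (a - 4)*(a^2 - 3*a) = (a - 4)*(a - 3)*(a)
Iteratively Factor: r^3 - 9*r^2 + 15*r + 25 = (r - 5)*(r^2 - 4*r - 5) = (r - 5)*(r + 1)*(r - 5)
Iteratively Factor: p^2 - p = (p - 1)*(p)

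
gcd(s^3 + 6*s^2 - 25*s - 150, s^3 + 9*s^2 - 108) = s + 6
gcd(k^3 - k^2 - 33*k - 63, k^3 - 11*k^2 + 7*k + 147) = k^2 - 4*k - 21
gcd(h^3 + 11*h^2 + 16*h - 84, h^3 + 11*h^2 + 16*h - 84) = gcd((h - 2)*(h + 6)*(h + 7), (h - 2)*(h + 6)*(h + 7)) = h^3 + 11*h^2 + 16*h - 84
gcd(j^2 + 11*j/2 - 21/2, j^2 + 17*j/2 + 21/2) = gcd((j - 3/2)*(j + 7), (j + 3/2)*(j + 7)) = j + 7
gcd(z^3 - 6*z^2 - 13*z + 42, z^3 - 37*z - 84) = z^2 - 4*z - 21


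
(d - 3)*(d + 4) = d^2 + d - 12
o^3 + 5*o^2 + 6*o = o*(o + 2)*(o + 3)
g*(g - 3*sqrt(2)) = g^2 - 3*sqrt(2)*g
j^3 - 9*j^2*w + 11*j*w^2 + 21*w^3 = (j - 7*w)*(j - 3*w)*(j + w)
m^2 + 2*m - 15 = (m - 3)*(m + 5)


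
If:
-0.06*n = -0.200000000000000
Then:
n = 3.33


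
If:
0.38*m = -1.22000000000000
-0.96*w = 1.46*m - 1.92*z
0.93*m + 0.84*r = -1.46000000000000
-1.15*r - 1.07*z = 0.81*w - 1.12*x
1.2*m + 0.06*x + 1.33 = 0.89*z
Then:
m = -3.21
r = 1.82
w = -1.01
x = -1.68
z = -2.95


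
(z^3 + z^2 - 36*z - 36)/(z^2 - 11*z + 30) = (z^2 + 7*z + 6)/(z - 5)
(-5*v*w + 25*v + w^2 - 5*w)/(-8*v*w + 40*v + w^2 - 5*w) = (5*v - w)/(8*v - w)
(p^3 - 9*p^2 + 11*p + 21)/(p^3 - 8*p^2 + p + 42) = (p + 1)/(p + 2)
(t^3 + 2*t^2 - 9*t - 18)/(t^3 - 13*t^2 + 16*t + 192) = (t^2 - t - 6)/(t^2 - 16*t + 64)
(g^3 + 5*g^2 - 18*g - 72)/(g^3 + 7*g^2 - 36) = (g - 4)/(g - 2)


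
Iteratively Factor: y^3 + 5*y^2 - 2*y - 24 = (y - 2)*(y^2 + 7*y + 12) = (y - 2)*(y + 4)*(y + 3)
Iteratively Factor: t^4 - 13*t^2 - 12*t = (t + 1)*(t^3 - t^2 - 12*t) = (t + 1)*(t + 3)*(t^2 - 4*t) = (t - 4)*(t + 1)*(t + 3)*(t)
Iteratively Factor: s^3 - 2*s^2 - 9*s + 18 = (s + 3)*(s^2 - 5*s + 6) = (s - 3)*(s + 3)*(s - 2)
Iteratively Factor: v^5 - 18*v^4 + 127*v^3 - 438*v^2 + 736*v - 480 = (v - 5)*(v^4 - 13*v^3 + 62*v^2 - 128*v + 96) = (v - 5)*(v - 3)*(v^3 - 10*v^2 + 32*v - 32) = (v - 5)*(v - 4)*(v - 3)*(v^2 - 6*v + 8) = (v - 5)*(v - 4)*(v - 3)*(v - 2)*(v - 4)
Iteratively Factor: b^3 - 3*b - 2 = (b + 1)*(b^2 - b - 2) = (b - 2)*(b + 1)*(b + 1)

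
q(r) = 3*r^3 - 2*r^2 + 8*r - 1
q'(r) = 9*r^2 - 4*r + 8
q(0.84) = 6.09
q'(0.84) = 10.99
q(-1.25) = -19.98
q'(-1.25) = 27.06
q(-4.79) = -414.91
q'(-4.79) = 233.66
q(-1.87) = -42.57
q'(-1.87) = 46.95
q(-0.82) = -10.56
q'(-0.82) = 17.33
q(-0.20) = -2.70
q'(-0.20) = 9.16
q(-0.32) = -3.86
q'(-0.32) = 10.20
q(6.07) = 644.82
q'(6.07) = 315.32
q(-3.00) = -124.00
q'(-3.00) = 101.00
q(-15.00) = -10696.00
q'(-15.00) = 2093.00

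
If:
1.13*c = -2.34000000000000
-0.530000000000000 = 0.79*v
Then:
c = -2.07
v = -0.67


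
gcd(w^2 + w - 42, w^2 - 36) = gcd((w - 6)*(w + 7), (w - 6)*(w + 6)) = w - 6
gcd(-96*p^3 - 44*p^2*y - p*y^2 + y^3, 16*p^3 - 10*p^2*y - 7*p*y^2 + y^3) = -8*p + y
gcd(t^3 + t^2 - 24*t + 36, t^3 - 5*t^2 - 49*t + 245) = 1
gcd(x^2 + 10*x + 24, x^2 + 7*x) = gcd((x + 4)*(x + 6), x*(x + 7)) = 1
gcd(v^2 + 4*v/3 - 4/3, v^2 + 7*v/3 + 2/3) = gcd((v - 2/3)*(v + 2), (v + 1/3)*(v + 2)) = v + 2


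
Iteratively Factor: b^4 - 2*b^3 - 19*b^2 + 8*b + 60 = (b - 5)*(b^3 + 3*b^2 - 4*b - 12) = (b - 5)*(b + 2)*(b^2 + b - 6) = (b - 5)*(b - 2)*(b + 2)*(b + 3)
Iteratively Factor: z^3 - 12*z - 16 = (z - 4)*(z^2 + 4*z + 4) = (z - 4)*(z + 2)*(z + 2)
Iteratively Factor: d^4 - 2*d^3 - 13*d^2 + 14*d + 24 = (d + 1)*(d^3 - 3*d^2 - 10*d + 24) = (d - 2)*(d + 1)*(d^2 - d - 12) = (d - 2)*(d + 1)*(d + 3)*(d - 4)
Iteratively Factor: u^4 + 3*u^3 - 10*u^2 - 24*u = (u - 3)*(u^3 + 6*u^2 + 8*u) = u*(u - 3)*(u^2 + 6*u + 8) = u*(u - 3)*(u + 4)*(u + 2)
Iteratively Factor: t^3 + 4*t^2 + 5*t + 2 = (t + 1)*(t^2 + 3*t + 2) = (t + 1)^2*(t + 2)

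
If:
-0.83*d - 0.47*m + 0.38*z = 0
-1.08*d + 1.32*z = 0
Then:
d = 1.22222222222222*z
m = -1.34988179669031*z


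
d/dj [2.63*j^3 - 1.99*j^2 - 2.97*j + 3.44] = 7.89*j^2 - 3.98*j - 2.97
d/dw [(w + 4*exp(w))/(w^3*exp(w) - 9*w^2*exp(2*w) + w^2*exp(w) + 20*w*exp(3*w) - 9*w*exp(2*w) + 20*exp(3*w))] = (-(w + 4*exp(w))*(w^3 - 18*w^2*exp(w) + 4*w^2 + 60*w*exp(2*w) - 36*w*exp(w) + 2*w + 80*exp(2*w) - 9*exp(w)) + (4*exp(w) + 1)*(w^3 - 9*w^2*exp(w) + w^2 + 20*w*exp(2*w) - 9*w*exp(w) + 20*exp(2*w)))*exp(-w)/(w^3 - 9*w^2*exp(w) + w^2 + 20*w*exp(2*w) - 9*w*exp(w) + 20*exp(2*w))^2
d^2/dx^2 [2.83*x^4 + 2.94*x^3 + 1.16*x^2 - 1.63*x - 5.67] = 33.96*x^2 + 17.64*x + 2.32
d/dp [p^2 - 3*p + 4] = 2*p - 3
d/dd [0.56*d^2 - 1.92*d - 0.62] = 1.12*d - 1.92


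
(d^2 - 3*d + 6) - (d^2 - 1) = 7 - 3*d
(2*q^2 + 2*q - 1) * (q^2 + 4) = 2*q^4 + 2*q^3 + 7*q^2 + 8*q - 4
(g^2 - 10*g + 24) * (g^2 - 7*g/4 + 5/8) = g^4 - 47*g^3/4 + 337*g^2/8 - 193*g/4 + 15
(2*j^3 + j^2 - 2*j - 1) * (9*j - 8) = 18*j^4 - 7*j^3 - 26*j^2 + 7*j + 8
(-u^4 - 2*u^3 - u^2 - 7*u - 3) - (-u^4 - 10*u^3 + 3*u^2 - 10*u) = 8*u^3 - 4*u^2 + 3*u - 3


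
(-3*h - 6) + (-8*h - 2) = -11*h - 8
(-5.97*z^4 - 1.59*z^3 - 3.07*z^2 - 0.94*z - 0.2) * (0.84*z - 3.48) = -5.0148*z^5 + 19.44*z^4 + 2.9544*z^3 + 9.894*z^2 + 3.1032*z + 0.696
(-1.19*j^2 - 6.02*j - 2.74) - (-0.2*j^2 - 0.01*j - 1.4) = -0.99*j^2 - 6.01*j - 1.34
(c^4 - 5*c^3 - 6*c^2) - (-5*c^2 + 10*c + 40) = c^4 - 5*c^3 - c^2 - 10*c - 40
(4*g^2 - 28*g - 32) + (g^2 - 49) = 5*g^2 - 28*g - 81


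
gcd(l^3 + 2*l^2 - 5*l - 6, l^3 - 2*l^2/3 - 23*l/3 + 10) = l^2 + l - 6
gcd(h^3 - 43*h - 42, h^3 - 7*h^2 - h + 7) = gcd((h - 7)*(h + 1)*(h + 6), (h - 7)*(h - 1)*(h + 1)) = h^2 - 6*h - 7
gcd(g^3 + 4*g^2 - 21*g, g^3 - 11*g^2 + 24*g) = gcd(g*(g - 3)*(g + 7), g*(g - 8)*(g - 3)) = g^2 - 3*g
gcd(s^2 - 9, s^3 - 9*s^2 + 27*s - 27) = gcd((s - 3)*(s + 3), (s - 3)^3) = s - 3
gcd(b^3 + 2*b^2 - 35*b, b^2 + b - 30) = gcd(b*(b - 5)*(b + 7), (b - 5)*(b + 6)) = b - 5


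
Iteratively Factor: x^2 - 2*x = (x - 2)*(x)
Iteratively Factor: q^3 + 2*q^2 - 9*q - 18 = (q + 2)*(q^2 - 9) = (q - 3)*(q + 2)*(q + 3)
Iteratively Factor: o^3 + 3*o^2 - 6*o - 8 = (o + 4)*(o^2 - o - 2) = (o + 1)*(o + 4)*(o - 2)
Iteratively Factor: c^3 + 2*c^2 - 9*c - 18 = (c + 2)*(c^2 - 9) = (c + 2)*(c + 3)*(c - 3)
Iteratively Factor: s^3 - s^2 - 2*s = (s - 2)*(s^2 + s) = (s - 2)*(s + 1)*(s)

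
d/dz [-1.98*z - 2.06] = -1.98000000000000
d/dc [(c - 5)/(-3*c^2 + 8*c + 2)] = 3*(c^2 - 10*c + 14)/(9*c^4 - 48*c^3 + 52*c^2 + 32*c + 4)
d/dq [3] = 0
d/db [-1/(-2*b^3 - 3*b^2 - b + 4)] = (-6*b^2 - 6*b - 1)/(2*b^3 + 3*b^2 + b - 4)^2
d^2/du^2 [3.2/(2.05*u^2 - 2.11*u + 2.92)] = (-26.896*u^2 + 27.6832*u + 3.2*(4.1*u - 2.11)*(8.2*u - 4.22) - 38.3104)/(2.05*u^2 - 2.11*u + 2.92)^3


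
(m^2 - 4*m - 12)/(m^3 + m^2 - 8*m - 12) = (m - 6)/(m^2 - m - 6)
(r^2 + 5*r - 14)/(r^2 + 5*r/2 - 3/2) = 2*(r^2 + 5*r - 14)/(2*r^2 + 5*r - 3)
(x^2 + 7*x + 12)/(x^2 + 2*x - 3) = (x + 4)/(x - 1)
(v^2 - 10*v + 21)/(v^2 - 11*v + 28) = (v - 3)/(v - 4)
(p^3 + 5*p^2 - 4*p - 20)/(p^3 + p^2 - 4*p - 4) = (p + 5)/(p + 1)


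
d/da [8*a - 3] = 8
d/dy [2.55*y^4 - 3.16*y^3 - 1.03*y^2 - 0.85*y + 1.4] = 10.2*y^3 - 9.48*y^2 - 2.06*y - 0.85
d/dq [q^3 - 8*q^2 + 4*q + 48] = 3*q^2 - 16*q + 4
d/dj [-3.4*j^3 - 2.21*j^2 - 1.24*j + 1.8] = -10.2*j^2 - 4.42*j - 1.24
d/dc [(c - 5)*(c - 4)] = 2*c - 9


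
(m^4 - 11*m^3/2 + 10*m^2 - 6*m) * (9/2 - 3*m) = -3*m^5 + 21*m^4 - 219*m^3/4 + 63*m^2 - 27*m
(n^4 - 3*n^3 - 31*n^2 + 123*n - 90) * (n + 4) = n^5 + n^4 - 43*n^3 - n^2 + 402*n - 360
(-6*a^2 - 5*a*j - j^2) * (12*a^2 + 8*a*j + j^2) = -72*a^4 - 108*a^3*j - 58*a^2*j^2 - 13*a*j^3 - j^4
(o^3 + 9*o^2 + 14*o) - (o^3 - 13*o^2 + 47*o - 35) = 22*o^2 - 33*o + 35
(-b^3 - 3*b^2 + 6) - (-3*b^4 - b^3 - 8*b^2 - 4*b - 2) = 3*b^4 + 5*b^2 + 4*b + 8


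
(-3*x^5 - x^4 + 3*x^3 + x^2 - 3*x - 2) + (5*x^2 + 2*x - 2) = -3*x^5 - x^4 + 3*x^3 + 6*x^2 - x - 4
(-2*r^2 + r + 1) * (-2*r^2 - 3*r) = 4*r^4 + 4*r^3 - 5*r^2 - 3*r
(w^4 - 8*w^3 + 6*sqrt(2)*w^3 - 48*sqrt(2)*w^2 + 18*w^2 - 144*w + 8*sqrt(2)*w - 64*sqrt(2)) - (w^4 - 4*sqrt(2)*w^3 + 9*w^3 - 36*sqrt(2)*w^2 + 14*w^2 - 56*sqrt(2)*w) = -17*w^3 + 10*sqrt(2)*w^3 - 12*sqrt(2)*w^2 + 4*w^2 - 144*w + 64*sqrt(2)*w - 64*sqrt(2)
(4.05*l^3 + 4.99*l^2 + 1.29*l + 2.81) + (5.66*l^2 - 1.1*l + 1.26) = 4.05*l^3 + 10.65*l^2 + 0.19*l + 4.07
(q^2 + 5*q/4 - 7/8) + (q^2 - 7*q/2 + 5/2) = 2*q^2 - 9*q/4 + 13/8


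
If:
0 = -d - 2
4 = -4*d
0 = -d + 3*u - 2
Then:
No Solution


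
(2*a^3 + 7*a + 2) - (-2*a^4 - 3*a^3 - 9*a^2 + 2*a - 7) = 2*a^4 + 5*a^3 + 9*a^2 + 5*a + 9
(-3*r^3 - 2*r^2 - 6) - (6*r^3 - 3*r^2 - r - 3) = -9*r^3 + r^2 + r - 3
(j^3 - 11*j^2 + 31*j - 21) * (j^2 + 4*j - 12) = j^5 - 7*j^4 - 25*j^3 + 235*j^2 - 456*j + 252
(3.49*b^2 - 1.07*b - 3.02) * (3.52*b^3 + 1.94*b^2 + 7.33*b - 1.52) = 12.2848*b^5 + 3.0042*b^4 + 12.8755*b^3 - 19.0067*b^2 - 20.5102*b + 4.5904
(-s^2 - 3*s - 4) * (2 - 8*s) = 8*s^3 + 22*s^2 + 26*s - 8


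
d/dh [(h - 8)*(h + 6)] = 2*h - 2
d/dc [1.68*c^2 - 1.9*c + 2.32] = 3.36*c - 1.9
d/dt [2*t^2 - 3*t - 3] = 4*t - 3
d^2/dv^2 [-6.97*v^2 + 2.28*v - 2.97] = -13.9400000000000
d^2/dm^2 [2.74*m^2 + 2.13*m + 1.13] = 5.48000000000000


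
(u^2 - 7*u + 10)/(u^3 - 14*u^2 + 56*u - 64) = (u - 5)/(u^2 - 12*u + 32)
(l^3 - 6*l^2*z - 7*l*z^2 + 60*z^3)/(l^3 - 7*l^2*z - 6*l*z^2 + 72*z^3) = (-l + 5*z)/(-l + 6*z)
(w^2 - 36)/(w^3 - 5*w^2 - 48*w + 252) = (w + 6)/(w^2 + w - 42)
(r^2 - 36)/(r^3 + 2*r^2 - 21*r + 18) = (r - 6)/(r^2 - 4*r + 3)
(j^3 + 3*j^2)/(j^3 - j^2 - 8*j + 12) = j^2/(j^2 - 4*j + 4)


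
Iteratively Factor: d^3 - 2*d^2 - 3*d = (d)*(d^2 - 2*d - 3) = d*(d + 1)*(d - 3)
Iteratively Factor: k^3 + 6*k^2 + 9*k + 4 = (k + 1)*(k^2 + 5*k + 4) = (k + 1)*(k + 4)*(k + 1)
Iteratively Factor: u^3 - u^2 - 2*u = (u + 1)*(u^2 - 2*u) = (u - 2)*(u + 1)*(u)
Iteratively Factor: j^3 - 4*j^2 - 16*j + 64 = (j + 4)*(j^2 - 8*j + 16) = (j - 4)*(j + 4)*(j - 4)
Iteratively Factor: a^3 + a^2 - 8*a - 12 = (a + 2)*(a^2 - a - 6) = (a + 2)^2*(a - 3)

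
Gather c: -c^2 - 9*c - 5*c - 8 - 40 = -c^2 - 14*c - 48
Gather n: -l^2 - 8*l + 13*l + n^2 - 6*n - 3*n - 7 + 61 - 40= -l^2 + 5*l + n^2 - 9*n + 14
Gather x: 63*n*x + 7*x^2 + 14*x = 7*x^2 + x*(63*n + 14)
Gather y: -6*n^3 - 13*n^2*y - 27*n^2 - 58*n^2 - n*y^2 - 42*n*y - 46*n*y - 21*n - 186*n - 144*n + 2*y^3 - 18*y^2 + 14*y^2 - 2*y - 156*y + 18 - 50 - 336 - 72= -6*n^3 - 85*n^2 - 351*n + 2*y^3 + y^2*(-n - 4) + y*(-13*n^2 - 88*n - 158) - 440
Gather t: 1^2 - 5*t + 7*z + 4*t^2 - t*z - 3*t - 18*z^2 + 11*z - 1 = 4*t^2 + t*(-z - 8) - 18*z^2 + 18*z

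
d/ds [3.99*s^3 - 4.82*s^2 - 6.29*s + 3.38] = 11.97*s^2 - 9.64*s - 6.29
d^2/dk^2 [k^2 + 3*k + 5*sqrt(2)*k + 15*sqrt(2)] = 2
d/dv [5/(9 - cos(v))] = -5*sin(v)/(cos(v) - 9)^2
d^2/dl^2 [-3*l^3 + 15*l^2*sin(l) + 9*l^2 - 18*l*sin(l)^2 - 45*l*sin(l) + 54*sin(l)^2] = -15*l^2*sin(l) + 45*l*sin(l) + 60*l*cos(l) - 36*l*cos(2*l) - 18*l + 30*sin(l) - 36*sin(2*l) - 90*cos(l) + 108*cos(2*l) + 18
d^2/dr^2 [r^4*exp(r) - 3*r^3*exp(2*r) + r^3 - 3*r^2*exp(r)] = r^4*exp(r) - 12*r^3*exp(2*r) + 8*r^3*exp(r) - 36*r^2*exp(2*r) + 9*r^2*exp(r) - 18*r*exp(2*r) - 12*r*exp(r) + 6*r - 6*exp(r)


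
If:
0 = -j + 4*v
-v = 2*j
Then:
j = 0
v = 0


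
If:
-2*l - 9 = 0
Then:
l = -9/2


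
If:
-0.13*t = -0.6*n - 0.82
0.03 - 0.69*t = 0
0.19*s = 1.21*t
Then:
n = -1.36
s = 0.28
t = 0.04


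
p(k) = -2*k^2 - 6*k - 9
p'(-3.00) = 6.00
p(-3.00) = -9.00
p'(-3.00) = 6.00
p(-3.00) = -9.00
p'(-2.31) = 3.24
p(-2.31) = -5.81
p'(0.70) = -8.80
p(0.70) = -14.18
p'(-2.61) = 4.44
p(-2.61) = -6.96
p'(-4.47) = 11.88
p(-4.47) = -22.14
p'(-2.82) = 5.28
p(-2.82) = -7.98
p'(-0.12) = -5.52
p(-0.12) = -8.31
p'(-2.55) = 4.20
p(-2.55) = -6.70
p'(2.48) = -15.92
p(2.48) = -36.18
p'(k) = -4*k - 6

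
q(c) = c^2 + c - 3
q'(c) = 2*c + 1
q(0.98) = -1.06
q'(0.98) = 2.96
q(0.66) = -1.90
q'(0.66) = 2.32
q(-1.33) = -2.56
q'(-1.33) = -1.66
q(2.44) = 5.39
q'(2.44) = 5.88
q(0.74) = -1.71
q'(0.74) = 2.48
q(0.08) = -2.91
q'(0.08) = 1.16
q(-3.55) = 6.05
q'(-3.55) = -6.10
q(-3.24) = 4.26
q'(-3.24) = -5.48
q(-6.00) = 27.00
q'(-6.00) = -11.00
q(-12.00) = 129.00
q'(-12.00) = -23.00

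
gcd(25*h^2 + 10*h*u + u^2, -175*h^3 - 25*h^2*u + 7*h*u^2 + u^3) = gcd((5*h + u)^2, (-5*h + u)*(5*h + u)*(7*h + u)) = 5*h + u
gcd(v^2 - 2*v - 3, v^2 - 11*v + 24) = v - 3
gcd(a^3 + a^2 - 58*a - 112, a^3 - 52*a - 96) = a^2 - 6*a - 16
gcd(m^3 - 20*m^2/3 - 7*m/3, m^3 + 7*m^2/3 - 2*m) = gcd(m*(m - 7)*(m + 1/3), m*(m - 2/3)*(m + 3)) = m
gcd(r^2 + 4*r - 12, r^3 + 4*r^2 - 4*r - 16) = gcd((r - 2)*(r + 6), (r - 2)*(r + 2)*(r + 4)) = r - 2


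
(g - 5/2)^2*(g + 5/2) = g^3 - 5*g^2/2 - 25*g/4 + 125/8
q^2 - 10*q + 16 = (q - 8)*(q - 2)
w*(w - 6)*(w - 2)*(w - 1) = w^4 - 9*w^3 + 20*w^2 - 12*w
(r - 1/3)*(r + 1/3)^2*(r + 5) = r^4 + 16*r^3/3 + 14*r^2/9 - 16*r/27 - 5/27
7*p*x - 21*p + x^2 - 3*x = (7*p + x)*(x - 3)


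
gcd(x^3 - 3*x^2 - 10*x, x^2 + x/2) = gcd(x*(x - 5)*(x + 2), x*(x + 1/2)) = x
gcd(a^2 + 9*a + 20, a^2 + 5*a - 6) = 1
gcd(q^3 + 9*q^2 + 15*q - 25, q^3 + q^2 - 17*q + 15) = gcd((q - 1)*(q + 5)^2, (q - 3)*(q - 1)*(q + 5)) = q^2 + 4*q - 5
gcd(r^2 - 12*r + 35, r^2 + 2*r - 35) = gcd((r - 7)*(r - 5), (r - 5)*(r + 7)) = r - 5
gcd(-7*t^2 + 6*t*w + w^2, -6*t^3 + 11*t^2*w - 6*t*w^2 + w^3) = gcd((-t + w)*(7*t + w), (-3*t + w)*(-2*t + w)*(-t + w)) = t - w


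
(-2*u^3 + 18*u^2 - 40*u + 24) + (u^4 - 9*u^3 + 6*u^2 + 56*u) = u^4 - 11*u^3 + 24*u^2 + 16*u + 24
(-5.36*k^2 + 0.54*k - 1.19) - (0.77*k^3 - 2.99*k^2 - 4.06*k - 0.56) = -0.77*k^3 - 2.37*k^2 + 4.6*k - 0.63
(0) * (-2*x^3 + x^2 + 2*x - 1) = 0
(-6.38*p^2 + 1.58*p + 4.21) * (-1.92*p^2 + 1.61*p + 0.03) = 12.2496*p^4 - 13.3054*p^3 - 5.7308*p^2 + 6.8255*p + 0.1263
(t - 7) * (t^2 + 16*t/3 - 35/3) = t^3 - 5*t^2/3 - 49*t + 245/3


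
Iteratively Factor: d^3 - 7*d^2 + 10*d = (d - 5)*(d^2 - 2*d) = (d - 5)*(d - 2)*(d)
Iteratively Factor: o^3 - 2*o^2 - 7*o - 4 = (o - 4)*(o^2 + 2*o + 1) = (o - 4)*(o + 1)*(o + 1)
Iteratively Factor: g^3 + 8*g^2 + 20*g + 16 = (g + 4)*(g^2 + 4*g + 4) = (g + 2)*(g + 4)*(g + 2)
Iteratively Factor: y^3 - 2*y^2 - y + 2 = (y + 1)*(y^2 - 3*y + 2) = (y - 2)*(y + 1)*(y - 1)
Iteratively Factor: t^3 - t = (t + 1)*(t^2 - t) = (t - 1)*(t + 1)*(t)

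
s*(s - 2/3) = s^2 - 2*s/3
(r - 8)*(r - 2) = r^2 - 10*r + 16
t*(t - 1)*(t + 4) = t^3 + 3*t^2 - 4*t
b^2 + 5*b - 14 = (b - 2)*(b + 7)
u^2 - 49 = (u - 7)*(u + 7)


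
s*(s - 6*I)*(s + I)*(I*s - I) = I*s^4 + 5*s^3 - I*s^3 - 5*s^2 + 6*I*s^2 - 6*I*s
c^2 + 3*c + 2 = (c + 1)*(c + 2)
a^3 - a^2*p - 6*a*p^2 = a*(a - 3*p)*(a + 2*p)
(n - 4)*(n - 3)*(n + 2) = n^3 - 5*n^2 - 2*n + 24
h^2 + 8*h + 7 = (h + 1)*(h + 7)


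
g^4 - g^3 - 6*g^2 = g^2*(g - 3)*(g + 2)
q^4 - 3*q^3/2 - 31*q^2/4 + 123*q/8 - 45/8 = (q - 5/2)*(q - 3/2)*(q - 1/2)*(q + 3)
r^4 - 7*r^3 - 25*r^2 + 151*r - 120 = (r - 8)*(r - 3)*(r - 1)*(r + 5)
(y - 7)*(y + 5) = y^2 - 2*y - 35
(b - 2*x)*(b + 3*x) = b^2 + b*x - 6*x^2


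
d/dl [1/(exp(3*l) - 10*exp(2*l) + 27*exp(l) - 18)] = (-3*exp(2*l) + 20*exp(l) - 27)*exp(l)/(exp(3*l) - 10*exp(2*l) + 27*exp(l) - 18)^2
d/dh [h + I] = 1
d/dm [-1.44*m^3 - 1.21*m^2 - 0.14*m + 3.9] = -4.32*m^2 - 2.42*m - 0.14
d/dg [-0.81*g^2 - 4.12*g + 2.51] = -1.62*g - 4.12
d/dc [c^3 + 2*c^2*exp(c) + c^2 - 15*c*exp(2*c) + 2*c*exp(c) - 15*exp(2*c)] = 2*c^2*exp(c) + 3*c^2 - 30*c*exp(2*c) + 6*c*exp(c) + 2*c - 45*exp(2*c) + 2*exp(c)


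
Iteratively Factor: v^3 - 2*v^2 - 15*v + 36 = (v - 3)*(v^2 + v - 12) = (v - 3)*(v + 4)*(v - 3)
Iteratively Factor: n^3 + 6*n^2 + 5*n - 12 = (n + 3)*(n^2 + 3*n - 4) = (n - 1)*(n + 3)*(n + 4)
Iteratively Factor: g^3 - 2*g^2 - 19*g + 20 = (g + 4)*(g^2 - 6*g + 5) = (g - 1)*(g + 4)*(g - 5)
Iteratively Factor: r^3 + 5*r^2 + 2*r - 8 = (r + 4)*(r^2 + r - 2) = (r + 2)*(r + 4)*(r - 1)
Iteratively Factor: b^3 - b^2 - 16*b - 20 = (b - 5)*(b^2 + 4*b + 4) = (b - 5)*(b + 2)*(b + 2)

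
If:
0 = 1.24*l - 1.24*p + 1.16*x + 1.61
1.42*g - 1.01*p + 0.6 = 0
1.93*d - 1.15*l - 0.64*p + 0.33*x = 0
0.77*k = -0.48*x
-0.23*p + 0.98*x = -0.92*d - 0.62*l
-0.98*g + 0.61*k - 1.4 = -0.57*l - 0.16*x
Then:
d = 1.63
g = 0.07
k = 1.50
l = 1.65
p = 0.70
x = -2.41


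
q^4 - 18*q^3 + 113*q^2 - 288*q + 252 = (q - 7)*(q - 6)*(q - 3)*(q - 2)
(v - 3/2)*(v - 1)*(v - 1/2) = v^3 - 3*v^2 + 11*v/4 - 3/4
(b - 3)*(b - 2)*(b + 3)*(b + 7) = b^4 + 5*b^3 - 23*b^2 - 45*b + 126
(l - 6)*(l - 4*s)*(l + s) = l^3 - 3*l^2*s - 6*l^2 - 4*l*s^2 + 18*l*s + 24*s^2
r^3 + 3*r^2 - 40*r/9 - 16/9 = (r - 4/3)*(r + 1/3)*(r + 4)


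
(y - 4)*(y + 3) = y^2 - y - 12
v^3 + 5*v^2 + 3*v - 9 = (v - 1)*(v + 3)^2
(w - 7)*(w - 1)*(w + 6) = w^3 - 2*w^2 - 41*w + 42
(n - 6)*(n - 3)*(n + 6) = n^3 - 3*n^2 - 36*n + 108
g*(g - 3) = g^2 - 3*g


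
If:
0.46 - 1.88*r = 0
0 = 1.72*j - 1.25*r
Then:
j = 0.18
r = 0.24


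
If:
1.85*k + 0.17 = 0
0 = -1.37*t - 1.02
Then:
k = -0.09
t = -0.74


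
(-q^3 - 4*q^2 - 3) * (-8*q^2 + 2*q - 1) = 8*q^5 + 30*q^4 - 7*q^3 + 28*q^2 - 6*q + 3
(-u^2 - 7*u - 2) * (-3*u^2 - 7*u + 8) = 3*u^4 + 28*u^3 + 47*u^2 - 42*u - 16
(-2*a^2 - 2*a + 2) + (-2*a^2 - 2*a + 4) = -4*a^2 - 4*a + 6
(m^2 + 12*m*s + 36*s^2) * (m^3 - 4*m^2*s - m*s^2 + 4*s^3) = m^5 + 8*m^4*s - 13*m^3*s^2 - 152*m^2*s^3 + 12*m*s^4 + 144*s^5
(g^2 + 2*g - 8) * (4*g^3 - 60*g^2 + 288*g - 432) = 4*g^5 - 52*g^4 + 136*g^3 + 624*g^2 - 3168*g + 3456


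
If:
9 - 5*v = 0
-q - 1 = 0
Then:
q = -1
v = 9/5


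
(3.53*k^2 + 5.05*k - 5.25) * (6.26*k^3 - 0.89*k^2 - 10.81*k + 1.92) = 22.0978*k^5 + 28.4713*k^4 - 75.5188*k^3 - 43.1404*k^2 + 66.4485*k - 10.08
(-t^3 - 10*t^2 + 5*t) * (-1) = t^3 + 10*t^2 - 5*t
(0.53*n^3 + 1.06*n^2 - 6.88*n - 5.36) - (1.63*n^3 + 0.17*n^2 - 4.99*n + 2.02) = -1.1*n^3 + 0.89*n^2 - 1.89*n - 7.38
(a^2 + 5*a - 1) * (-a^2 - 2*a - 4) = -a^4 - 7*a^3 - 13*a^2 - 18*a + 4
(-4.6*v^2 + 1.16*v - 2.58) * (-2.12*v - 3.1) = 9.752*v^3 + 11.8008*v^2 + 1.8736*v + 7.998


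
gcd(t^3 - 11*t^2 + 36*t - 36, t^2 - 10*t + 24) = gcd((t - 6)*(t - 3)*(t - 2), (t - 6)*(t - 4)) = t - 6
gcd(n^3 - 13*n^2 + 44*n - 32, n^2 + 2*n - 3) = n - 1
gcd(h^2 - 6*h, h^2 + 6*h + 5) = 1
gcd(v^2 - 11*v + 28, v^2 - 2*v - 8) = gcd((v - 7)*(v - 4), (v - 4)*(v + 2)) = v - 4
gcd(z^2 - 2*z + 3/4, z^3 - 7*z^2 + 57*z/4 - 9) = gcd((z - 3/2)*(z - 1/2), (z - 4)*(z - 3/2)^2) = z - 3/2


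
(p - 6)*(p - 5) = p^2 - 11*p + 30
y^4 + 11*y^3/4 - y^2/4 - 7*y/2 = y*(y - 1)*(y + 7/4)*(y + 2)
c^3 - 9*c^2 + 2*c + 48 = (c - 8)*(c - 3)*(c + 2)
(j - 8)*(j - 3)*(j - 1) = j^3 - 12*j^2 + 35*j - 24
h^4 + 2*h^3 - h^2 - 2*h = h*(h - 1)*(h + 1)*(h + 2)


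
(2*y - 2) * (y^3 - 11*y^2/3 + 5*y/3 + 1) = 2*y^4 - 28*y^3/3 + 32*y^2/3 - 4*y/3 - 2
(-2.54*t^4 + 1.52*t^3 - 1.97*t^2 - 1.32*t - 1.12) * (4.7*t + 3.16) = -11.938*t^5 - 0.882400000000001*t^4 - 4.4558*t^3 - 12.4292*t^2 - 9.4352*t - 3.5392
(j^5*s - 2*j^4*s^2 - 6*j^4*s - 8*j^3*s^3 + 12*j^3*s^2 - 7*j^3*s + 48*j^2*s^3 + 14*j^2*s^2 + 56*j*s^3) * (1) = j^5*s - 2*j^4*s^2 - 6*j^4*s - 8*j^3*s^3 + 12*j^3*s^2 - 7*j^3*s + 48*j^2*s^3 + 14*j^2*s^2 + 56*j*s^3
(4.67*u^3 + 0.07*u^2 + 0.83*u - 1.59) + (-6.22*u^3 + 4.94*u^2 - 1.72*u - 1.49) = -1.55*u^3 + 5.01*u^2 - 0.89*u - 3.08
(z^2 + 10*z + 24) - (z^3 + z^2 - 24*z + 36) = -z^3 + 34*z - 12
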